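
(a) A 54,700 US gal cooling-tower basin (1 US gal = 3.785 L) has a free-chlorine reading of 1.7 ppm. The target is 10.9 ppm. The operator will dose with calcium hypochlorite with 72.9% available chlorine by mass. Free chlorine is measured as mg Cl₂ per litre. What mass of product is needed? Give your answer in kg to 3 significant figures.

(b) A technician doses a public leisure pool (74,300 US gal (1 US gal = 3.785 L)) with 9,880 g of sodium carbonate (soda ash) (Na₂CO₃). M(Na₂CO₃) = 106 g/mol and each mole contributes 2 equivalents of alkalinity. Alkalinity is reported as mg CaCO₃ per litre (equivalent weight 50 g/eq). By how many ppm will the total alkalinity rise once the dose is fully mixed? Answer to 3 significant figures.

(a) 2.61 kg; (b) 33.1 ppm

(a) Volume: 54,700 US gal × 3.785 L/gal = 207,040 L.
(a) Chlorine deficit: 10.9 − 1.7 = 9.2 ppm = 9.2 mg/L as Cl₂.
(a) Cl₂ equivalent needed: 9.2 mg/L × 207,040 L = 1,905,000 mg = 1905 g.
(a) Product at 72.9% available chlorine: 1905 / 0.729 = 2613 g.

(b) Volume: 74,300 US gal × 3.785 L/gal = 281,226 L.
(b) Moles of Na₂CO₃: 9,880 g ÷ 106 g/mol = 93.21 mol → 186.4 eq of alkalinity.
(b) As CaCO₃: 186.4 eq × 50 g/eq = 9321 g.
(b) Rise: 9321 g / 281,226 L × 1000 = 33.14 mg/L.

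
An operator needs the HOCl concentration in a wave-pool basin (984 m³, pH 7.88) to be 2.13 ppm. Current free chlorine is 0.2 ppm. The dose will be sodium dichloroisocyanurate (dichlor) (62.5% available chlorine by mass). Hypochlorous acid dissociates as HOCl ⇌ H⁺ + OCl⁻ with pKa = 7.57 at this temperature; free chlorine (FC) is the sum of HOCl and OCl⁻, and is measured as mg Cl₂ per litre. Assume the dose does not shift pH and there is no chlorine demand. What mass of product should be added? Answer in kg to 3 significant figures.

Volume: 984 m³ = 984,000 L.
[OCl⁻]/[HOCl] = 10^(pH − pKa) = 10^(7.88 − 7.57) = 2.042; fraction as HOCl = 1/(1 + 2.042) = 0.3288.
Free chlorine required for 2.13 ppm HOCl: 2.13 / 0.3288 = 6.479 ppm.
FC to add: 6.479 − 0.2 = 6.279 mg/L as Cl₂.
Cl₂ equivalent: 6.279 mg/L × 984,000 L = 6178 g.
Product at 62.5% available Cl: 6178 / 0.625 = 9886 g.

9.89 kg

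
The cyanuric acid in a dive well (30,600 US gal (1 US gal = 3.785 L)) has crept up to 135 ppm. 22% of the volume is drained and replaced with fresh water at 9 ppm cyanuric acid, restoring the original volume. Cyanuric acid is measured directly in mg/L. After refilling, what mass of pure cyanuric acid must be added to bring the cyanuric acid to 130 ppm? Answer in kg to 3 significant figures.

Volume: 30,600 US gal × 3.785 L/gal = 115,821 L.
After draining 22% and refilling: 135 × 0.78 + 9 × 0.22 = 107.28 ppm.
Deficit to target: 130 − 107.28 = 22.72 mg/L.
Mass: 22.72 mg/L × 115,821 L = 2631 g cyanuric acid.

2.63 kg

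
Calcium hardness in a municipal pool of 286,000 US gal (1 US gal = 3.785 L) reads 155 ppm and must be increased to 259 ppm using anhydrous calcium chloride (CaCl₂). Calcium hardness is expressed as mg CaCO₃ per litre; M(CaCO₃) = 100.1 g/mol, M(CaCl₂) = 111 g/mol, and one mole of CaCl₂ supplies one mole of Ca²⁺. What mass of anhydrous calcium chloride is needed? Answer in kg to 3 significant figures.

125 kg

Volume: 286,000 US gal × 3.785 L/gal = 1,082,510 L.
Hardness to add: (259 − 155) = 104 mg/L as CaCO₃ × 1,082,510 L = 112,600 g as CaCO₃.
Moles of Ca²⁺ (1 mol Ca²⁺ ≡ 1 mol CaCO₃): 112,600 / 100.1 g/mol = 1125 mol.
Mass of CaCl₂: 1125 × 111 = 124,800 g.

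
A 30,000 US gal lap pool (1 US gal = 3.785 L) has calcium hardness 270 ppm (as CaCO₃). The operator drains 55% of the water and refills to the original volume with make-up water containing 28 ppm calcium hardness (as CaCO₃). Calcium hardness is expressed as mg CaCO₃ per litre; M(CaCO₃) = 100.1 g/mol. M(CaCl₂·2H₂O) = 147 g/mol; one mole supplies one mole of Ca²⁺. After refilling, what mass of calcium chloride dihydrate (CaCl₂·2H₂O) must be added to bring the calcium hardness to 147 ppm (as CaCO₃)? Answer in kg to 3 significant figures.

1.68 kg

Volume: 30,000 US gal × 3.785 L/gal = 113,550 L.
After draining 55% and refilling: 270 × 0.45 + 28 × 0.55 = 136.9 ppm.
Deficit to target: 147 − 136.9 = 10.1 mg/L.
As CaCO₃: 10.1 mg/L × 113,550 L = 1147 g; ÷ 100.1 = 11.46 mol Ca²⁺.
Mass: 11.46 × 147 = 1684 g.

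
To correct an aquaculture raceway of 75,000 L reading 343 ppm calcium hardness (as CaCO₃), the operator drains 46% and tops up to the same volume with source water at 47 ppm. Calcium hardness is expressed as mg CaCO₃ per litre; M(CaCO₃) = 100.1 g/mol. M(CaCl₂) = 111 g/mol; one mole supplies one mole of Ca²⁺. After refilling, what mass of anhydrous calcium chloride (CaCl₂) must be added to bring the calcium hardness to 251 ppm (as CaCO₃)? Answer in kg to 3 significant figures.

3.67 kg

After draining 46% and refilling: 343 × 0.54 + 47 × 0.46 = 206.84 ppm.
Deficit to target: 251 − 206.84 = 44.16 mg/L.
As CaCO₃: 44.16 mg/L × 75,000 L = 3312 g; ÷ 100.1 = 33.09 mol Ca²⁺.
Mass: 33.09 × 111 = 3673 g.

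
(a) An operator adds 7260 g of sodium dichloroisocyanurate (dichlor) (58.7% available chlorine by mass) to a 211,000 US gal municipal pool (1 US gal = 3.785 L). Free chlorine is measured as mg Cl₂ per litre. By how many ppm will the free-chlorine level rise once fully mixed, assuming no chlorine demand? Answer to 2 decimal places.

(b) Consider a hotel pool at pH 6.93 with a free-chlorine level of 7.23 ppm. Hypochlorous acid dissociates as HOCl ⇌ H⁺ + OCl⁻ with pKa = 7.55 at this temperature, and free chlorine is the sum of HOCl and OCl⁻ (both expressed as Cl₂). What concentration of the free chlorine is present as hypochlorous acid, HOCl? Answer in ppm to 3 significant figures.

(a) Volume: 211,000 US gal × 3.785 L/gal = 798,635 L.
(a) Available chlorine delivered: 7260 g × 0.587 = 4262 g as Cl₂.
(a) Concentration rise: 4262 g / 798,635 L = 5.336 mg/L = 5.34 ppm.

(b) [OCl⁻]/[HOCl] = 10^(pH − pKa) = 10^(6.93 − 7.55) = 10^-0.62 = 0.2399.
(b) Fraction as HOCl = 1 / (1 + 0.2399) = 0.8065.
(b) HOCl = 0.8065 × 7.23 ppm = 5.831 ppm.

(a) 5.34 ppm; (b) 5.83 ppm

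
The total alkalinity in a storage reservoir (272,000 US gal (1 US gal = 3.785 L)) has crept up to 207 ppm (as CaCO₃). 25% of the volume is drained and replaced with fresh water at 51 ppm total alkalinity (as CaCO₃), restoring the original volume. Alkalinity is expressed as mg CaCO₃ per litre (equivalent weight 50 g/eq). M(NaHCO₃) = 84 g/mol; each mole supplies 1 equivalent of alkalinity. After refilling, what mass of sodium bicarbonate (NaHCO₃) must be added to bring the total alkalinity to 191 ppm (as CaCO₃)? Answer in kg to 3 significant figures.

39.8 kg

Volume: 272,000 US gal × 3.785 L/gal = 1,029,520 L.
After draining 25% and refilling: 207 × 0.75 + 51 × 0.25 = 168 ppm.
Deficit to target: 191 − 168 = 23 mg/L.
As CaCO₃: 23 mg/L × 1,029,520 L = 23,680 g; ÷ 50 g/eq ÷ 1 = 473.6 mol NaHCO₃.
Mass: 473.6 × 84 = 39,780 g.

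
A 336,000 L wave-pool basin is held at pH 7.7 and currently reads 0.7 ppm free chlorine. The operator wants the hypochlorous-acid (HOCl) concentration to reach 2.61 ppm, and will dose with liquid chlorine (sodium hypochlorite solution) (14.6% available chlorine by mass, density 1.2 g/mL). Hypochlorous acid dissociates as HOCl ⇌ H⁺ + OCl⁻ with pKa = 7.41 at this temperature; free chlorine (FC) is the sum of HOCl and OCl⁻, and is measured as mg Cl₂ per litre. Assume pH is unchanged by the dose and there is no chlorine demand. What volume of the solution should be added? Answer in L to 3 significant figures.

[OCl⁻]/[HOCl] = 10^(pH − pKa) = 10^(7.7 − 7.41) = 1.95; fraction as HOCl = 1/(1 + 1.95) = 0.339.
Free chlorine required for 2.61 ppm HOCl: 2.61 / 0.339 = 7.699 ppm.
FC to add: 7.699 − 0.7 = 6.999 mg/L as Cl₂.
Cl₂ equivalent: 6.999 mg/L × 336,000 L = 2352 g.
Product at 14.6% available Cl: 2352 / 0.146 = 16,110 g.
Volume: 16,110 g ÷ 1.2 g/mL = 13,420 mL.

13.4 L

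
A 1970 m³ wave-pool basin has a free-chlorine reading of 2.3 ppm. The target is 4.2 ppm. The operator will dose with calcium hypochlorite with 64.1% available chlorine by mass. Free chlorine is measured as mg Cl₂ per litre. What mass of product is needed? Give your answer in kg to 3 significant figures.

5.84 kg

Volume: 1970 m³ = 1,970,000 L.
Chlorine deficit: 4.2 − 2.3 = 1.9 ppm = 1.9 mg/L as Cl₂.
Cl₂ equivalent needed: 1.9 mg/L × 1,970,000 L = 3,743,000 mg = 3743 g.
Product at 64.1% available chlorine: 3743 / 0.641 = 5839 g.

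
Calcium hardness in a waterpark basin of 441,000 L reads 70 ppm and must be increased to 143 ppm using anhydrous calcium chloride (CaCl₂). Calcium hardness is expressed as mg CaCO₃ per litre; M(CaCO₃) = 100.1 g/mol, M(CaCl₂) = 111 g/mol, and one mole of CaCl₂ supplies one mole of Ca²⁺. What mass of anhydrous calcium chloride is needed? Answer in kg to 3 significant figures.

Hardness to add: (143 − 70) = 73 mg/L as CaCO₃ × 441,000 L = 32,190 g as CaCO₃.
Moles of Ca²⁺ (1 mol Ca²⁺ ≡ 1 mol CaCO₃): 32,190 / 100.1 g/mol = 321.6 mol.
Mass of CaCl₂: 321.6 × 111 = 35,700 g.

35.7 kg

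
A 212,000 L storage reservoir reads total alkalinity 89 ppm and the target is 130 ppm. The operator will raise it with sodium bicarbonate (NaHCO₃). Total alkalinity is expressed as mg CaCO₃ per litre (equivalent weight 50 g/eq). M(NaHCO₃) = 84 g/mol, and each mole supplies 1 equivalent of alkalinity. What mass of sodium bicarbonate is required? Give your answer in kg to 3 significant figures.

14.6 kg

Alkalinity to add: (130 − 89) = 41 mg/L as CaCO₃ × 212,000 L = 8692 g as CaCO₃.
Equivalents: 8692 g ÷ 50 g/eq = 173.8 eq.
NaHCO₃ supplies 1 eq per mole → 173.8 mol.
Mass: 173.8 mol × 84 g/mol = 14,600 g.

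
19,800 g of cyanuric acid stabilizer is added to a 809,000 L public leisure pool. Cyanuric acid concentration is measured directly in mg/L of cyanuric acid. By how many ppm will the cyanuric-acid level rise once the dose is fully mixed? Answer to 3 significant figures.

24.5 ppm

Rise: 19,800 g / 809,000 L × 1000 = 24.47 mg/L.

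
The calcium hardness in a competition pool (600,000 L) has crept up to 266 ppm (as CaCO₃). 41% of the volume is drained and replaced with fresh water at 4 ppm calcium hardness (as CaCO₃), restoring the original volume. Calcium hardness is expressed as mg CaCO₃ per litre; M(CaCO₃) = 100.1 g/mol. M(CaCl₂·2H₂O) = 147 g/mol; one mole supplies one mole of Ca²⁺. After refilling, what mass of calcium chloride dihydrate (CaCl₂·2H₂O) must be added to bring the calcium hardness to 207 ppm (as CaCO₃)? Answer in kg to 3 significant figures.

After draining 41% and refilling: 266 × 0.59 + 4 × 0.41 = 158.58 ppm.
Deficit to target: 207 − 158.58 = 48.42 mg/L.
As CaCO₃: 48.42 mg/L × 600,000 L = 29,050 g; ÷ 100.1 = 290.2 mol Ca²⁺.
Mass: 290.2 × 147 = 42,660 g.

42.7 kg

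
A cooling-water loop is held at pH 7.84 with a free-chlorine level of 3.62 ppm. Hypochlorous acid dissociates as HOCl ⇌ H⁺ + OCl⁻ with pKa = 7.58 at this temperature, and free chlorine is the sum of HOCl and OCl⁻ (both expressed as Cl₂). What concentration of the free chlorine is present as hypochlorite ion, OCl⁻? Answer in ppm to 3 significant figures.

2.34 ppm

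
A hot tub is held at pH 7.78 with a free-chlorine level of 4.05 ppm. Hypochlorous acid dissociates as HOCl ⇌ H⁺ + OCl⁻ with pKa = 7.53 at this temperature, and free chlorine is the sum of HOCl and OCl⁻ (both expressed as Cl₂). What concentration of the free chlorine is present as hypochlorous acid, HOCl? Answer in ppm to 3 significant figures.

[OCl⁻]/[HOCl] = 10^(pH − pKa) = 10^(7.78 − 7.53) = 10^0.25 = 1.778.
Fraction as HOCl = 1 / (1 + 1.778) = 0.3599.
HOCl = 0.3599 × 4.05 ppm = 1.458 ppm.

1.46 ppm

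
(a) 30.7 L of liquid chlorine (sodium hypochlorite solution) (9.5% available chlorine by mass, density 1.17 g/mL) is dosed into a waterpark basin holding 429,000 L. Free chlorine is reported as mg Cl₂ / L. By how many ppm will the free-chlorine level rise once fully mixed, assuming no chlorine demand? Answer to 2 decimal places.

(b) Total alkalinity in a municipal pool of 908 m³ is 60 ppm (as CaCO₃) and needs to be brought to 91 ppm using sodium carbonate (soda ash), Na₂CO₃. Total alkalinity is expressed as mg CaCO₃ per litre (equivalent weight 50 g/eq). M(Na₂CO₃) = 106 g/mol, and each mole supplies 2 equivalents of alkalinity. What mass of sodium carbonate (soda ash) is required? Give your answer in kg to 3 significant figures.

(a) 7.95 ppm; (b) 29.8 kg

(a) Mass of solution: 30.7 L × 1000 mL/L × 1.17 g/mL = 35,920 g.
(a) Available chlorine delivered: 35,920 g × 0.095 = 3412 g as Cl₂.
(a) Concentration rise: 3412 g / 429,000 L = 7.954 mg/L = 7.95 ppm.

(b) Volume: 908 m³ = 908,000 L.
(b) Alkalinity to add: (91 − 60) = 31 mg/L as CaCO₃ × 908,000 L = 28,150 g as CaCO₃.
(b) Equivalents: 28,150 g ÷ 50 g/eq = 563 eq.
(b) Each mole of Na₂CO₃ supplies 2 eq, so 563 / 2 = 281.5 mol.
(b) Mass: 281.5 mol × 106 g/mol = 29,840 g.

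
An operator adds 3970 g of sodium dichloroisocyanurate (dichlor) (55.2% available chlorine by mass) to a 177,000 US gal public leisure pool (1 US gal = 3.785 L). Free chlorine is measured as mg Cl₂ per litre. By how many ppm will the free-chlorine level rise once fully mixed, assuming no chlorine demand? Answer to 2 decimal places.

Volume: 177,000 US gal × 3.785 L/gal = 669,945 L.
Available chlorine delivered: 3970 g × 0.552 = 2191 g as Cl₂.
Concentration rise: 2191 g / 669,945 L = 3.271 mg/L = 3.27 ppm.

3.27 ppm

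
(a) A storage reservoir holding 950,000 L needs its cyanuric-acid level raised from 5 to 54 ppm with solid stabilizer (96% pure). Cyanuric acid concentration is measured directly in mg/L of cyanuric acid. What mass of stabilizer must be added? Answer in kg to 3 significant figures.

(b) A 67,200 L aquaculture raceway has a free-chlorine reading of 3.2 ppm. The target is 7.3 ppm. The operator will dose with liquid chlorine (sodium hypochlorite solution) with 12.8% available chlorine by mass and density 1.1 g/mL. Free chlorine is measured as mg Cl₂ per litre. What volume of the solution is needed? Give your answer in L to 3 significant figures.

(a) CYA to add: (54 − 5) = 49 mg/L × 950,000 L = 46,550 g cyanuric acid.
(a) At 96% purity: 46,550 / 0.96 = 48,490 g product.

(b) Chlorine deficit: 7.3 − 3.2 = 4.1 ppm = 4.1 mg/L as Cl₂.
(b) Cl₂ equivalent needed: 4.1 mg/L × 67,200 L = 275,500 mg = 275.5 g.
(b) Product at 12.8% available chlorine: 275.5 / 0.128 = 2152 g.
(b) Volume at density 1.1 g/mL: 2152 g ÷ 1.1 g/mL = 1957 mL.

(a) 48.5 kg; (b) 1.96 L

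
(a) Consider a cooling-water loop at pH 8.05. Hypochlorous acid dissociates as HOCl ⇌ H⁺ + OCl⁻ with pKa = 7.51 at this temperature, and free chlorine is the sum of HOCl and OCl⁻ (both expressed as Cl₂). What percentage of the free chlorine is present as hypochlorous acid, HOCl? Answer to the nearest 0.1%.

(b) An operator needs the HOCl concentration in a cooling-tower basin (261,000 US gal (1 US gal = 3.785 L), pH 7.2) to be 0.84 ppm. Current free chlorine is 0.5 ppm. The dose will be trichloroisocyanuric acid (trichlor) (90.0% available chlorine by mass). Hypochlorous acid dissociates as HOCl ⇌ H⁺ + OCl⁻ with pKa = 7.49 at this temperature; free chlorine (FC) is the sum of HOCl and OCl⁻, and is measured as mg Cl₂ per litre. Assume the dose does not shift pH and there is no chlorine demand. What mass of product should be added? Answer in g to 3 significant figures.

(a) [OCl⁻]/[HOCl] = 10^(pH − pKa) = 10^(8.05 − 7.51) = 10^0.54 = 3.467.
(a) Fraction as HOCl = 1 / (1 + 3.467) = 0.2238.

(b) Volume: 261,000 US gal × 3.785 L/gal = 987,885 L.
(b) [OCl⁻]/[HOCl] = 10^(pH − pKa) = 10^(7.2 − 7.49) = 0.5129; fraction as HOCl = 1/(1 + 0.5129) = 0.661.
(b) Free chlorine required for 0.84 ppm HOCl: 0.84 / 0.661 = 1.271 ppm.
(b) FC to add: 1.271 − 0.5 = 0.7708 mg/L as Cl₂.
(b) Cl₂ equivalent: 0.7708 mg/L × 987,885 L = 761.5 g.
(b) Product at 90.0% available Cl: 761.5 / 0.9 = 846.1 g.

(a) 22.4%; (b) 846 g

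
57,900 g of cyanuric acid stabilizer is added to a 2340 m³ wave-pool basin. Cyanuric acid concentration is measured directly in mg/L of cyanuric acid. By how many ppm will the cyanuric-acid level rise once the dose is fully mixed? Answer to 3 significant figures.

24.7 ppm

Volume: 2340 m³ = 2,340,000 L.
Rise: 57,900 g / 2,340,000 L × 1000 = 24.74 mg/L.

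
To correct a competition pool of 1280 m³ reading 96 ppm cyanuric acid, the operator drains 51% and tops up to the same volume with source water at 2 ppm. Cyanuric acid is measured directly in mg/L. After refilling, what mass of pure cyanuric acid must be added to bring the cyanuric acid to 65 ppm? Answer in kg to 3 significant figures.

Volume: 1280 m³ = 1,280,000 L.
After draining 51% and refilling: 96 × 0.49 + 2 × 0.51 = 48.06 ppm.
Deficit to target: 65 − 48.06 = 16.94 mg/L.
Mass: 16.94 mg/L × 1,280,000 L = 21,680 g cyanuric acid.

21.7 kg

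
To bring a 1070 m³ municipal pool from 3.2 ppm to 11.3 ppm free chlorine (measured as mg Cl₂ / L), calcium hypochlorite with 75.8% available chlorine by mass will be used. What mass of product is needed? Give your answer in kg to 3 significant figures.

11.4 kg

Volume: 1070 m³ = 1,070,000 L.
Chlorine deficit: 11.3 − 3.2 = 8.1 ppm = 8.1 mg/L as Cl₂.
Cl₂ equivalent needed: 8.1 mg/L × 1,070,000 L = 8,667,000 mg = 8667 g.
Product at 75.8% available chlorine: 8667 / 0.758 = 11,430 g.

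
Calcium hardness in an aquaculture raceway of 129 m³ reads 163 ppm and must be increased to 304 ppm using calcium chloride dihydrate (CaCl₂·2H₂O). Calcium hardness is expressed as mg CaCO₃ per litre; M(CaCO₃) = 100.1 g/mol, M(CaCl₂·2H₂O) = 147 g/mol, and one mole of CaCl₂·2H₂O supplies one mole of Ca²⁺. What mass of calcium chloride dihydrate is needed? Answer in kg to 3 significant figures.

26.7 kg

Volume: 129 m³ = 129,000 L.
Hardness to add: (304 − 163) = 141 mg/L as CaCO₃ × 129,000 L = 18,190 g as CaCO₃.
Moles of Ca²⁺ (1 mol Ca²⁺ ≡ 1 mol CaCO₃): 18,190 / 100.1 g/mol = 181.7 mol.
Mass of CaCl₂·2H₂O: 181.7 × 147 = 26,710 g.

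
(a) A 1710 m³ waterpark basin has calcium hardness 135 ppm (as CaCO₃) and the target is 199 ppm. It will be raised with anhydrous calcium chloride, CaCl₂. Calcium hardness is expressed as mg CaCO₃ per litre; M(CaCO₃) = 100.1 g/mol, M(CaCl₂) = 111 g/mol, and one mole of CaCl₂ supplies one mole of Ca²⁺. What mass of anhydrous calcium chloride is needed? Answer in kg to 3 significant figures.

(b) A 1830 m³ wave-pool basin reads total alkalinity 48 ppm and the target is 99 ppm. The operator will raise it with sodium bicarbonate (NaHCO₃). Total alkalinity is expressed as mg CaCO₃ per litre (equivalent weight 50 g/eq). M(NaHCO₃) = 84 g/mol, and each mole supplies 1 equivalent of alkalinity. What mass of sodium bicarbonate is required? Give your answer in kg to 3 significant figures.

(a) 121 kg; (b) 157 kg

(a) Volume: 1710 m³ = 1,710,000 L.
(a) Hardness to add: (199 − 135) = 64 mg/L as CaCO₃ × 1,710,000 L = 109,400 g as CaCO₃.
(a) Moles of Ca²⁺ (1 mol Ca²⁺ ≡ 1 mol CaCO₃): 109,400 / 100.1 g/mol = 1093 mol.
(a) Mass of CaCl₂: 1093 × 111 = 121,400 g.

(b) Volume: 1830 m³ = 1,830,000 L.
(b) Alkalinity to add: (99 − 48) = 51 mg/L as CaCO₃ × 1,830,000 L = 93,330 g as CaCO₃.
(b) Equivalents: 93,330 g ÷ 50 g/eq = 1867 eq.
(b) NaHCO₃ supplies 1 eq per mole → 1867 mol.
(b) Mass: 1867 mol × 84 g/mol = 156,800 g.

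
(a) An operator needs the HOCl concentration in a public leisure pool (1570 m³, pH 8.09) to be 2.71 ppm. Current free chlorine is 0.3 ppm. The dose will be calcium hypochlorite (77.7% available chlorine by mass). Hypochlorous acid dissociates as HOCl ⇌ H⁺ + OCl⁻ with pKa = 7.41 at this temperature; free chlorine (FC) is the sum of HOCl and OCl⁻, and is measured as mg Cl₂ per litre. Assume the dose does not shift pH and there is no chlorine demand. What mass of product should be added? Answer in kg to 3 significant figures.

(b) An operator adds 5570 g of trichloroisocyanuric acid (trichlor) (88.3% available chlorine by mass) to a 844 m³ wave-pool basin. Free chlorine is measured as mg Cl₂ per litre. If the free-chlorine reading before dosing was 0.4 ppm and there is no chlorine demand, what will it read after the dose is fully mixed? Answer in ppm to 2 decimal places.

(a) Volume: 1570 m³ = 1,570,000 L.
(a) [OCl⁻]/[HOCl] = 10^(pH − pKa) = 10^(8.09 − 7.41) = 4.786; fraction as HOCl = 1/(1 + 4.786) = 0.1728.
(a) Free chlorine required for 2.71 ppm HOCl: 2.71 / 0.1728 = 15.68 ppm.
(a) FC to add: 15.68 − 0.3 = 15.38 mg/L as Cl₂.
(a) Cl₂ equivalent: 15.38 mg/L × 1,570,000 L = 24,150 g.
(a) Product at 77.7% available Cl: 24,150 / 0.777 = 31,080 g.

(b) Volume: 844 m³ = 844,000 L.
(b) Available chlorine delivered: 5570 g × 0.883 = 4918 g as Cl₂.
(b) Concentration rise: 4918 g / 844,000 L = 5.827 mg/L = 5.83 ppm.
(b) Final FC: 0.4 + 5.83 = 6.23 ppm.

(a) 31.1 kg; (b) 6.23 ppm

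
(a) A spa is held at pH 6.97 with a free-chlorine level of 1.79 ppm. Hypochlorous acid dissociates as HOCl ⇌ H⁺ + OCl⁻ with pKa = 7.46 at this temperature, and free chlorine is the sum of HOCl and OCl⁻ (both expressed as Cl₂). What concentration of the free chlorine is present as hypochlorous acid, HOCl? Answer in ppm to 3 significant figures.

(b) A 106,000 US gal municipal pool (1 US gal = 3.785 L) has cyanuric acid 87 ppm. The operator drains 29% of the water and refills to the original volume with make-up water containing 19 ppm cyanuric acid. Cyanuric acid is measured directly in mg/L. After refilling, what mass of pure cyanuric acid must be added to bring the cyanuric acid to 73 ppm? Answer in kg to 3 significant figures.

(a) [OCl⁻]/[HOCl] = 10^(pH − pKa) = 10^(6.97 − 7.46) = 10^-0.49 = 0.3236.
(a) Fraction as HOCl = 1 / (1 + 0.3236) = 0.7555.
(a) HOCl = 0.7555 × 1.79 ppm = 1.352 ppm.

(b) Volume: 106,000 US gal × 3.785 L/gal = 401,210 L.
(b) After draining 29% and refilling: 87 × 0.71 + 19 × 0.29 = 67.28 ppm.
(b) Deficit to target: 73 − 67.28 = 5.72 mg/L.
(b) Mass: 5.72 mg/L × 401,210 L = 2295 g cyanuric acid.

(a) 1.35 ppm; (b) 2.29 kg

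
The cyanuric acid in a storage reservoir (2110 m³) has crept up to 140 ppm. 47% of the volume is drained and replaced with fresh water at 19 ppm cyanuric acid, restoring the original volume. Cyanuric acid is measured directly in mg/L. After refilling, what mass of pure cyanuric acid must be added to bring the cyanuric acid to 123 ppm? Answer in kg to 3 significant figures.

Volume: 2110 m³ = 2,110,000 L.
After draining 47% and refilling: 140 × 0.53 + 19 × 0.47 = 83.13 ppm.
Deficit to target: 123 − 83.13 = 39.87 mg/L.
Mass: 39.87 mg/L × 2,110,000 L = 84,130 g cyanuric acid.

84.1 kg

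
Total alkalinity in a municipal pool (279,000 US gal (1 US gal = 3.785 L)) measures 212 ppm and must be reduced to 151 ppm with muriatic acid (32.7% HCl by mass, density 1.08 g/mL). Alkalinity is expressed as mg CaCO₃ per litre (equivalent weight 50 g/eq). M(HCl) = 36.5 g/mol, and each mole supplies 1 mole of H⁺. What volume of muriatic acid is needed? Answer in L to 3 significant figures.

Volume: 279,000 US gal × 3.785 L/gal = 1,056,015 L.
Alkalinity to neutralize: (212 − 151) = 61 mg/L as CaCO₃ × 1,056,015 L = 64,420 g as CaCO₃.
Equivalents of H⁺ required: 64,420 ÷ 50 g/eq = 1288 eq = 1288 mol HCl.
Mass of HCl: 1288 × 36.5 = 47,020 g.
Mass of 32.7% solution: 47,020 / 0.327 = 143,800 g.
Volume: 143,800 g ÷ 1.08 g/mL = 133,200 mL.

133 L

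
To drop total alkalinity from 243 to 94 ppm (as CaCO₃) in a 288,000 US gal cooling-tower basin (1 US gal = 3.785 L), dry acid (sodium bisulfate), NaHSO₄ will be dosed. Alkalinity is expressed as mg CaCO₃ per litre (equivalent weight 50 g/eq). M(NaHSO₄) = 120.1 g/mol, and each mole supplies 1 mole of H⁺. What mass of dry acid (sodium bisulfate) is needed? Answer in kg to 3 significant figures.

390 kg

Volume: 288,000 US gal × 3.785 L/gal = 1,090,080 L.
Alkalinity to neutralize: (243 − 94) = 149 mg/L as CaCO₃ × 1,090,080 L = 162,400 g as CaCO₃.
Equivalents of H⁺ required: 162,400 ÷ 50 g/eq = 3248 eq = 3248 mol NaHSO₄.
Mass of NaHSO₄: 3248 × 120.1 = 390,100 g.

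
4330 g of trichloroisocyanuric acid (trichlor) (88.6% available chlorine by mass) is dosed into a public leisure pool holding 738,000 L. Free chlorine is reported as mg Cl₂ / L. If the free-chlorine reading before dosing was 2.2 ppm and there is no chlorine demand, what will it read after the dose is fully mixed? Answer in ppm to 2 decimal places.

7.40 ppm

Available chlorine delivered: 4330 g × 0.886 = 3836 g as Cl₂.
Concentration rise: 3836 g / 738,000 L = 5.198 mg/L = 5.20 ppm.
Final FC: 2.2 + 5.20 = 7.40 ppm.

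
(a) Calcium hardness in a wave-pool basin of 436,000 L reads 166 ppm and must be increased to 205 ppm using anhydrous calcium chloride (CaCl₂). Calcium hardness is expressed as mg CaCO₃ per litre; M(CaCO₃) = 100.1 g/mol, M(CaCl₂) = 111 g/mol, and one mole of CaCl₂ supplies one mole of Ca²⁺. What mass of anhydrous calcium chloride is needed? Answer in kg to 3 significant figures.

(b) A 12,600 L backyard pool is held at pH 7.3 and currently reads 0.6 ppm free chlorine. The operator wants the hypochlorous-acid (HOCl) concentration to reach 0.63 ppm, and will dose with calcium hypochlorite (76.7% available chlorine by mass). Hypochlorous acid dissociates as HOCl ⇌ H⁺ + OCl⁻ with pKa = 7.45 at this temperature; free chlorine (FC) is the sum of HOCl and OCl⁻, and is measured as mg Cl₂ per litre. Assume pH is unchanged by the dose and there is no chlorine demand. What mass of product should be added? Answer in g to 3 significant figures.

(a) 18.9 kg; (b) 7.82 g

(a) Hardness to add: (205 − 166) = 39 mg/L as CaCO₃ × 436,000 L = 17,000 g as CaCO₃.
(a) Moles of Ca²⁺ (1 mol Ca²⁺ ≡ 1 mol CaCO₃): 17,000 / 100.1 g/mol = 169.9 mol.
(a) Mass of CaCl₂: 169.9 × 111 = 18,860 g.

(b) [OCl⁻]/[HOCl] = 10^(pH − pKa) = 10^(7.3 − 7.45) = 0.7079; fraction as HOCl = 1/(1 + 0.7079) = 0.5855.
(b) Free chlorine required for 0.63 ppm HOCl: 0.63 / 0.5855 = 1.076 ppm.
(b) FC to add: 1.076 − 0.6 = 0.476 mg/L as Cl₂.
(b) Cl₂ equivalent: 0.476 mg/L × 12,600 L = 5.998 g.
(b) Product at 76.7% available Cl: 5.998 / 0.767 = 7.82 g.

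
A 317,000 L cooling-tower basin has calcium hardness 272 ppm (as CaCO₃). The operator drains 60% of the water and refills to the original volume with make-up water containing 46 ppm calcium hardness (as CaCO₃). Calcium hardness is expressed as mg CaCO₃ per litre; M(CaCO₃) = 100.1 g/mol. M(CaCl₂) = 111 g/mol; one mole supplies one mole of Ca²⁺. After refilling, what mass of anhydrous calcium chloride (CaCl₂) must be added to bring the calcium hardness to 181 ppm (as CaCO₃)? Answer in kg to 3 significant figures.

After draining 60% and refilling: 272 × 0.40 + 46 × 0.60 = 136.4 ppm.
Deficit to target: 181 − 136.4 = 44.6 mg/L.
As CaCO₃: 44.6 mg/L × 317,000 L = 14,140 g; ÷ 100.1 = 141.2 mol Ca²⁺.
Mass: 141.2 × 111 = 15,680 g.

15.7 kg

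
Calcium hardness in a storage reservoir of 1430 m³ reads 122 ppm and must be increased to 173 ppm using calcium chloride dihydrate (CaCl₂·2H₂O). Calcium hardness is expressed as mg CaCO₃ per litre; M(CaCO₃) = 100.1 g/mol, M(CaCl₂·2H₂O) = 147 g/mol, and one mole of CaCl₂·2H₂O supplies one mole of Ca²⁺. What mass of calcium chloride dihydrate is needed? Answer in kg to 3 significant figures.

Volume: 1430 m³ = 1,430,000 L.
Hardness to add: (173 − 122) = 51 mg/L as CaCO₃ × 1,430,000 L = 72,930 g as CaCO₃.
Moles of Ca²⁺ (1 mol Ca²⁺ ≡ 1 mol CaCO₃): 72,930 / 100.1 g/mol = 728.6 mol.
Mass of CaCl₂·2H₂O: 728.6 × 147 = 107,100 g.

107 kg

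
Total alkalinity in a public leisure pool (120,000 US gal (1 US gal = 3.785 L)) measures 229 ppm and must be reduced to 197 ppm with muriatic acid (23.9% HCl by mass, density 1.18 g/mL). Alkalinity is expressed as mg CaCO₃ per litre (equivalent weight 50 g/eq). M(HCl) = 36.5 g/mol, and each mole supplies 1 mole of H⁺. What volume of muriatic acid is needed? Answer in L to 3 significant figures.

Volume: 120,000 US gal × 3.785 L/gal = 454,200 L.
Alkalinity to neutralize: (229 − 197) = 32 mg/L as CaCO₃ × 454,200 L = 14,530 g as CaCO₃.
Equivalents of H⁺ required: 14,530 ÷ 50 g/eq = 290.7 eq = 290.7 mol HCl.
Mass of HCl: 290.7 × 36.5 = 10,610 g.
Mass of 23.9% solution: 10,610 / 0.239 = 44,390 g.
Volume: 44,390 g ÷ 1.18 g/mL = 37,620 mL.

37.6 L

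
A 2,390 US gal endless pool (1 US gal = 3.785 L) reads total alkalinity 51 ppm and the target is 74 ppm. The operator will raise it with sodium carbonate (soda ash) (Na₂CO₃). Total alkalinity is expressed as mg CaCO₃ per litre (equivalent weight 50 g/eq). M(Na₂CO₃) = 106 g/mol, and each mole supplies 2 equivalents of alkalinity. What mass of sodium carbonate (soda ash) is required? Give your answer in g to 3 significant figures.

Volume: 2,390 US gal × 3.785 L/gal = 9,046 L.
Alkalinity to add: (74 − 51) = 23 mg/L as CaCO₃ × 9,046 L = 208.1 g as CaCO₃.
Equivalents: 208.1 g ÷ 50 g/eq = 4.161 eq.
Each mole of Na₂CO₃ supplies 2 eq, so 4.161 / 2 = 2.081 mol.
Mass: 2.081 mol × 106 g/mol = 220.5 g.

221 g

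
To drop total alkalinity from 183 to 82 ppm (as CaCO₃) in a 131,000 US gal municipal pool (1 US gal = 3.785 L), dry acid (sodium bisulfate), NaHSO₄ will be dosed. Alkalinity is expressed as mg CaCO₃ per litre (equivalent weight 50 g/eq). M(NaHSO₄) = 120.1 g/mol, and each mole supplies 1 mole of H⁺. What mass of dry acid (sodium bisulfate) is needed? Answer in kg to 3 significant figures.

120 kg

Volume: 131,000 US gal × 3.785 L/gal = 495,835 L.
Alkalinity to neutralize: (183 − 82) = 101 mg/L as CaCO₃ × 495,835 L = 50,080 g as CaCO₃.
Equivalents of H⁺ required: 50,080 ÷ 50 g/eq = 1002 eq = 1002 mol NaHSO₄.
Mass of NaHSO₄: 1002 × 120.1 = 120,300 g.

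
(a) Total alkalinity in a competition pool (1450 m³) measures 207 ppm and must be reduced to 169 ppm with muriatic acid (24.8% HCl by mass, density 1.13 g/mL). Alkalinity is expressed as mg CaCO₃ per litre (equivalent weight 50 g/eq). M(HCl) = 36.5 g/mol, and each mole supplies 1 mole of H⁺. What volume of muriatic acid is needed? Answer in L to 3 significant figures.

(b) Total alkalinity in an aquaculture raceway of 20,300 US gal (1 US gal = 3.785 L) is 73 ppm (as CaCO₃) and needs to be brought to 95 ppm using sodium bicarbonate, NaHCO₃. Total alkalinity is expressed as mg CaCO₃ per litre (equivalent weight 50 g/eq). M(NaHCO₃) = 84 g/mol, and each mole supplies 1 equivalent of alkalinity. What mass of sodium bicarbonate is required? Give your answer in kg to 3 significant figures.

(a) Volume: 1450 m³ = 1,450,000 L.
(a) Alkalinity to neutralize: (207 − 169) = 38 mg/L as CaCO₃ × 1,450,000 L = 55,100 g as CaCO₃.
(a) Equivalents of H⁺ required: 55,100 ÷ 50 g/eq = 1102 eq = 1102 mol HCl.
(a) Mass of HCl: 1102 × 36.5 = 40,220 g.
(a) Mass of 24.8% solution: 40,220 / 0.248 = 162,200 g.
(a) Volume: 162,200 g ÷ 1.13 g/mL = 143,500 mL.

(b) Volume: 20,300 US gal × 3.785 L/gal = 76,836 L.
(b) Alkalinity to add: (95 − 73) = 22 mg/L as CaCO₃ × 76,836 L = 1690 g as CaCO₃.
(b) Equivalents: 1690 g ÷ 50 g/eq = 33.81 eq.
(b) NaHCO₃ supplies 1 eq per mole → 33.81 mol.
(b) Mass: 33.81 mol × 84 g/mol = 2840 g.

(a) 144 L; (b) 2.84 kg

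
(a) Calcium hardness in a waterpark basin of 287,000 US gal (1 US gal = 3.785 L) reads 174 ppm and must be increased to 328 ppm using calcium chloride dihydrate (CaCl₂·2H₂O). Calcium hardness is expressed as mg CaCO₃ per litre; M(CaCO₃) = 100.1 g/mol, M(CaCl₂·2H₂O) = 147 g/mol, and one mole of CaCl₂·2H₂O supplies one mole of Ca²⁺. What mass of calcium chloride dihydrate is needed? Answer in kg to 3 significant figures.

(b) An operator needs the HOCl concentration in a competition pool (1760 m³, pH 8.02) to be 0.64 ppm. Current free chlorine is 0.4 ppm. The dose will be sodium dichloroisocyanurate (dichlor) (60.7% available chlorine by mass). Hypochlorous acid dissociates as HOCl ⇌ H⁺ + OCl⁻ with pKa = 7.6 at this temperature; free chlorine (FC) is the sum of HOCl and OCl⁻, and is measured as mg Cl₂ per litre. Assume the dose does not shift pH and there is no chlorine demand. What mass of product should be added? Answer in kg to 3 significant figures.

(a) 246 kg; (b) 5.58 kg

(a) Volume: 287,000 US gal × 3.785 L/gal = 1,086,295 L.
(a) Hardness to add: (328 − 174) = 154 mg/L as CaCO₃ × 1,086,295 L = 167,300 g as CaCO₃.
(a) Moles of Ca²⁺ (1 mol Ca²⁺ ≡ 1 mol CaCO₃): 167,300 / 100.1 g/mol = 1671 mol.
(a) Mass of CaCl₂·2H₂O: 1671 × 147 = 245,700 g.

(b) Volume: 1760 m³ = 1,760,000 L.
(b) [OCl⁻]/[HOCl] = 10^(pH − pKa) = 10^(8.02 − 7.6) = 2.63; fraction as HOCl = 1/(1 + 2.63) = 0.2755.
(b) Free chlorine required for 0.64 ppm HOCl: 0.64 / 0.2755 = 2.323 ppm.
(b) FC to add: 2.323 − 0.4 = 1.923 mg/L as Cl₂.
(b) Cl₂ equivalent: 1.923 mg/L × 1,760,000 L = 3385 g.
(b) Product at 60.7% available Cl: 3385 / 0.607 = 5577 g.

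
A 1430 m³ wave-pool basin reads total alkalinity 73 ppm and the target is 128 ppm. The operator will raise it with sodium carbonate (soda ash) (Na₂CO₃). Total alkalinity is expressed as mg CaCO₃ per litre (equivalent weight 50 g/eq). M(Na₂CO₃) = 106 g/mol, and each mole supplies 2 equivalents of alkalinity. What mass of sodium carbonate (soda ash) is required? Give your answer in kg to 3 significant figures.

83.4 kg

Volume: 1430 m³ = 1,430,000 L.
Alkalinity to add: (128 − 73) = 55 mg/L as CaCO₃ × 1,430,000 L = 78,650 g as CaCO₃.
Equivalents: 78,650 g ÷ 50 g/eq = 1573 eq.
Each mole of Na₂CO₃ supplies 2 eq, so 1573 / 2 = 786.5 mol.
Mass: 786.5 mol × 106 g/mol = 83,370 g.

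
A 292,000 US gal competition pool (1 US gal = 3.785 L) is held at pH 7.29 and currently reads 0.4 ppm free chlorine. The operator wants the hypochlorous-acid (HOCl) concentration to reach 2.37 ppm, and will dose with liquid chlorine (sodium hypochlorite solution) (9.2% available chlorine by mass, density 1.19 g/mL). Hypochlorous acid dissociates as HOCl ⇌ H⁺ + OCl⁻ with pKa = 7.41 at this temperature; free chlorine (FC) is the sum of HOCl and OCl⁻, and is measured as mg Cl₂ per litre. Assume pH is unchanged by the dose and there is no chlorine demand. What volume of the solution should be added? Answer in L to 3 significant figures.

Volume: 292,000 US gal × 3.785 L/gal = 1,105,220 L.
[OCl⁻]/[HOCl] = 10^(pH − pKa) = 10^(7.29 − 7.41) = 0.7586; fraction as HOCl = 1/(1 + 0.7586) = 0.5686.
Free chlorine required for 2.37 ppm HOCl: 2.37 / 0.5686 = 4.168 ppm.
FC to add: 4.168 − 0.4 = 3.768 mg/L as Cl₂.
Cl₂ equivalent: 3.768 mg/L × 1,105,220 L = 4164 g.
Product at 9.2% available Cl: 4164 / 0.092 = 45,260 g.
Volume: 45,260 g ÷ 1.19 g/mL = 38,040 mL.

38.0 L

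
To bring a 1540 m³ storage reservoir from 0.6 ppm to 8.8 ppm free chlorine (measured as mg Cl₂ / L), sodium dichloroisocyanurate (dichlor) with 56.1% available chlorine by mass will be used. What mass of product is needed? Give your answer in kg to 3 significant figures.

22.5 kg

Volume: 1540 m³ = 1,540,000 L.
Chlorine deficit: 8.8 − 0.6 = 8.2 ppm = 8.2 mg/L as Cl₂.
Cl₂ equivalent needed: 8.2 mg/L × 1,540,000 L = 12,630,000 mg = 12,630 g.
Product at 56.1% available chlorine: 12,630 / 0.561 = 22,510 g.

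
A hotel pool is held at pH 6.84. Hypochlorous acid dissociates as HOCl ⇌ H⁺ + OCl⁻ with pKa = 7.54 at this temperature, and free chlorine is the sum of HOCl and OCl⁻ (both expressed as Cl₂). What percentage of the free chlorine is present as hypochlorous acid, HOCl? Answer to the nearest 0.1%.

83.4%

[OCl⁻]/[HOCl] = 10^(pH − pKa) = 10^(6.84 − 7.54) = 10^-0.70 = 0.1995.
Fraction as HOCl = 1 / (1 + 0.1995) = 0.8337.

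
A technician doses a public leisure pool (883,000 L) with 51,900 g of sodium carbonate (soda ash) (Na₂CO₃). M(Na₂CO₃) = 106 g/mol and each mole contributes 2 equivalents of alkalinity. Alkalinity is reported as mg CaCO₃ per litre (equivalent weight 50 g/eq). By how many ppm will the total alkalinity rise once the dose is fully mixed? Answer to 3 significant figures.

Moles of Na₂CO₃: 51,900 g ÷ 106 g/mol = 489.6 mol → 979.2 eq of alkalinity.
As CaCO₃: 979.2 eq × 50 g/eq = 48,960 g.
Rise: 48,960 g / 883,000 L × 1000 = 55.45 mg/L.

55.4 ppm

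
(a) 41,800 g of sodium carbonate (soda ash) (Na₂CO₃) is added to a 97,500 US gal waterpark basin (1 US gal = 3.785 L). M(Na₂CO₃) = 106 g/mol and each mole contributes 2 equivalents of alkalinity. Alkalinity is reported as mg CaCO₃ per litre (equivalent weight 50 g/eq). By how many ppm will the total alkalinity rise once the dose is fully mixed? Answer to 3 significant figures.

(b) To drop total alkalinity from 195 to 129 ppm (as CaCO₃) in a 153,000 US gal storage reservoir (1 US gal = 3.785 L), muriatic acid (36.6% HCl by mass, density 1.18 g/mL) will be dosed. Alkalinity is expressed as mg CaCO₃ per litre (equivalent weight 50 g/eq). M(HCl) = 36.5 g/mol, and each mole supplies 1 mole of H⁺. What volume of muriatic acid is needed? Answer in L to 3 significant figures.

(a) 107 ppm; (b) 64.6 L

(a) Volume: 97,500 US gal × 3.785 L/gal = 369,038 L.
(a) Moles of Na₂CO₃: 41,800 g ÷ 106 g/mol = 394.3 mol → 788.7 eq of alkalinity.
(a) As CaCO₃: 788.7 eq × 50 g/eq = 39,430 g.
(a) Rise: 39,430 g / 369,038 L × 1000 = 106.9 mg/L.

(b) Volume: 153,000 US gal × 3.785 L/gal = 579,105 L.
(b) Alkalinity to neutralize: (195 − 129) = 66 mg/L as CaCO₃ × 579,105 L = 38,220 g as CaCO₃.
(b) Equivalents of H⁺ required: 38,220 ÷ 50 g/eq = 764.4 eq = 764.4 mol HCl.
(b) Mass of HCl: 764.4 × 36.5 = 27,900 g.
(b) Mass of 36.6% solution: 27,900 / 0.366 = 76,230 g.
(b) Volume: 76,230 g ÷ 1.18 g/mL = 64,600 mL.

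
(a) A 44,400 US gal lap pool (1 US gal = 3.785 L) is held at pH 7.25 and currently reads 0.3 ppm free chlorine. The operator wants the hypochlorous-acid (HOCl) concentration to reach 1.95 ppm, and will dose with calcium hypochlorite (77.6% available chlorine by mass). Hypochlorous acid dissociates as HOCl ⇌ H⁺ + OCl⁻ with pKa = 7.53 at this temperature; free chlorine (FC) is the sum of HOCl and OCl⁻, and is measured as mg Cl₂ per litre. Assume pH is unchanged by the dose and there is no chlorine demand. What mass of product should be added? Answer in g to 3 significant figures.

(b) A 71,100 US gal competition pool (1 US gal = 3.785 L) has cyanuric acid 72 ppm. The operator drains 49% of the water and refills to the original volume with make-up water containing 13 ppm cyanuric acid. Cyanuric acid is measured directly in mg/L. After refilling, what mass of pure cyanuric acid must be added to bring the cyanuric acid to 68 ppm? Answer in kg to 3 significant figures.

(a) 579 g; (b) 6.70 kg

(a) Volume: 44,400 US gal × 3.785 L/gal = 168,054 L.
(a) [OCl⁻]/[HOCl] = 10^(pH − pKa) = 10^(7.25 − 7.53) = 0.5248; fraction as HOCl = 1/(1 + 0.5248) = 0.6558.
(a) Free chlorine required for 1.95 ppm HOCl: 1.95 / 0.6558 = 2.973 ppm.
(a) FC to add: 2.973 − 0.3 = 2.673 mg/L as Cl₂.
(a) Cl₂ equivalent: 2.673 mg/L × 168,054 L = 449.3 g.
(a) Product at 77.6% available Cl: 449.3 / 0.776 = 579 g.

(b) Volume: 71,100 US gal × 3.785 L/gal = 269,114 L.
(b) After draining 49% and refilling: 72 × 0.51 + 13 × 0.49 = 43.09 ppm.
(b) Deficit to target: 68 − 43.09 = 24.91 mg/L.
(b) Mass: 24.91 mg/L × 269,114 L = 6704 g cyanuric acid.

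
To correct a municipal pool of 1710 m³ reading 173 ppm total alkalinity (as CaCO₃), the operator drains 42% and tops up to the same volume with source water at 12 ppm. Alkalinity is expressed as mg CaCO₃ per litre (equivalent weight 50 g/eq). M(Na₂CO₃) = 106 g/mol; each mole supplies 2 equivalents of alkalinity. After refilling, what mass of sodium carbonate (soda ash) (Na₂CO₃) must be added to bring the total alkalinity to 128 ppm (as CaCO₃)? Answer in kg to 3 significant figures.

41.0 kg

Volume: 1710 m³ = 1,710,000 L.
After draining 42% and refilling: 173 × 0.58 + 12 × 0.42 = 105.38 ppm.
Deficit to target: 128 − 105.38 = 22.62 mg/L.
As CaCO₃: 22.62 mg/L × 1,710,000 L = 38,680 g; ÷ 50 g/eq ÷ 2 = 386.8 mol Na₂CO₃.
Mass: 386.8 × 106 = 41,000 g.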